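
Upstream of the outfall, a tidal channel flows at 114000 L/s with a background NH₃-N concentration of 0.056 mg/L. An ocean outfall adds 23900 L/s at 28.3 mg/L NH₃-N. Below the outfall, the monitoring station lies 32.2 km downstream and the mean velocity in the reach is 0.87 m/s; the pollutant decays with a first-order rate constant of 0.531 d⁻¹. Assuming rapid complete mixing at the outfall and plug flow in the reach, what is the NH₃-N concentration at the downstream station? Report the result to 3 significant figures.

Mixed concentration C = ΣQC/ΣQ = (114000·0.05600 + 23900·28.30) / 137900 = 682800/137900 = 4.951 mg/L.
Travel time t = 32.2·1000 / 0.87 = 37010 s = 10.28 h.
Decay over the reach: 4.951·exp(−kt) = 4.951·0.7965 = 3.944 mg/L.

3.94 mg/L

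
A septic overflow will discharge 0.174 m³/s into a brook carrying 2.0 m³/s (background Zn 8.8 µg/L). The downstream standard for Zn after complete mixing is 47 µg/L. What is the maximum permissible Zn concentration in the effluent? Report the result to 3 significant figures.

At the limit, (Qr·Cr + Qe·Cₑ)/(Qr + Qe) = 47:
Cₑ = (2.174·47 − 2.000·8.800) / 0.1740 = 486.1 µg/L.

486 µg/L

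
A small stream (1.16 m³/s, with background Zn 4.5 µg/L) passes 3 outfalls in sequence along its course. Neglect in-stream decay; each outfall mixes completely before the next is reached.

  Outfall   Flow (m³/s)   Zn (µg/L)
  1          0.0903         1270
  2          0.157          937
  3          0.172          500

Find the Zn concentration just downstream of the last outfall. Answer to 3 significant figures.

Below outfall 1: Q → 1.250 m³/s, C = (1.160·4.500 + 0.09030·1270)/1.250 = 95.90 µg/L.
Below outfall 2: Q → 1.407 m³/s, C = (1.250·95.90 + 0.1570·937.0)/1.407 = 189.7 µg/L.
Below outfall 3: Q → 1.579 m³/s, C = (1.407·189.7 + 0.1720·500.0)/1.579 = 223.5 µg/L.

224 µg/L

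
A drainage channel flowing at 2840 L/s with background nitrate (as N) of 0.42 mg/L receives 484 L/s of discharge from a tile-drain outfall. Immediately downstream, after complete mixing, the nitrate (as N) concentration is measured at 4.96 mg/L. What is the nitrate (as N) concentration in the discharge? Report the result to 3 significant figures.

Mass balance: 2840·0.4200 + 484.0·Cₑ = 3324·4.960
→ Cₑ = (3324·4.960 − 2840·0.4200) / 484.0 = 31.60 mg/L.

31.6 mg/L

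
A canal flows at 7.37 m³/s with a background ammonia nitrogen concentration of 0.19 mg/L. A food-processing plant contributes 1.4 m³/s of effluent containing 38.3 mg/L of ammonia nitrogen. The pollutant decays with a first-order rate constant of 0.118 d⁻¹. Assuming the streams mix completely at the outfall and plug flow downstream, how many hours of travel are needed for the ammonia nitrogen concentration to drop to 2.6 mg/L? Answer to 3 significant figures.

Flow-weighted average: C = (7.370·0.1900 + 1.400·38.30) / 8.770 = 55.02/8.770 = 6.274 mg/L.
6.274·exp(−k·t) = 2.6 → t = ln(6.274/2.6)/k = 645000 s = 179.2 h.

179 h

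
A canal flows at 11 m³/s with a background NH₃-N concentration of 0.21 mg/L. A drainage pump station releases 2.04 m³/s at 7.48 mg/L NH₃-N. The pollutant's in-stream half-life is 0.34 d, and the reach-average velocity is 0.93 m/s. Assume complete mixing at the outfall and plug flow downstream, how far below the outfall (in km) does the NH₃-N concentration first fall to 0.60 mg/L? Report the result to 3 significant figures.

31.9 km

Conservation of mass: C = (11.00·0.2100 + 2.040·7.480) / 13.04 = 17.57/13.04 = 1.347 mg/L.
Half-life 0.34 d → k = ln 2 / 0.34 = 2.039 d⁻¹.
Set 1.347·exp(−k·t) = 0.60 → t = ln(1.347/0.60)/k = 34280 s = 9.523 h.
Distance = v·t = 0.93·34280 = 31880 m = 31.88 km.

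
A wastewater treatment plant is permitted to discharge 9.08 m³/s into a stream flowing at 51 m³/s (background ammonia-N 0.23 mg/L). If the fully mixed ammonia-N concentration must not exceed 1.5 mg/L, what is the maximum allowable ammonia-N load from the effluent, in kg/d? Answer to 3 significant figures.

6770 kg/d

Mass balance at the limit: 51.00·0.2300 + 9.080·Cₑ = 60.08·1.5 → Cₑ = 8.633 mg/L.
Load = 9.080 m³/s × 8.633 g/m³ × 86 400 s/d = 6773 kg/d.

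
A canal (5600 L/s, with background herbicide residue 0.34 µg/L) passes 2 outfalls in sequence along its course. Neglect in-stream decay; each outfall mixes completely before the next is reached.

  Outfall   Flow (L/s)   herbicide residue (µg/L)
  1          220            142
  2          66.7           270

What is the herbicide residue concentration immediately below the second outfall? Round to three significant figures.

8.69 µg/L

Outfall 1: combined Q = 5820 L/s; C = (5600·0.3400 + 220.0·142.0)/5820 = 5.695 µg/L.
Outfall 2: combined Q = 5887 L/s; C = (5820·5.695 + 66.70·270.0)/5887 = 8.690 µg/L.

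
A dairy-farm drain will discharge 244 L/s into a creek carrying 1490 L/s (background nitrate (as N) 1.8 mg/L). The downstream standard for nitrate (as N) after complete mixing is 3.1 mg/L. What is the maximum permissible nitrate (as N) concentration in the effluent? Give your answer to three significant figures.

At the limit, (Qr·Cr + Qe·Cₑ)/(Qr + Qe) = 3.1:
Cₑ = (1734·3.1 − 1490·1.800) / 244.0 = 11.04 mg/L.

11.0 mg/L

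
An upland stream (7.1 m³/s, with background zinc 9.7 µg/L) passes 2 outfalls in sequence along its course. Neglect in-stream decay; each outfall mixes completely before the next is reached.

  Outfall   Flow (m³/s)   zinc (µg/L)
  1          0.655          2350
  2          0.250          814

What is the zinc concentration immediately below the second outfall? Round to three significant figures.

226 µg/L

After outfall 1: Q = 7.100 + 0.6550 = 7.755 m³/s; C = (7.100·9.700 + 0.6550·2350)/7.755 = 207.4 µg/L.
After outfall 2: Q = 7.755 + 0.2500 = 8.005 m³/s; C = (7.755·207.4 + 0.2500·814.0)/8.005 = 226.3 µg/L.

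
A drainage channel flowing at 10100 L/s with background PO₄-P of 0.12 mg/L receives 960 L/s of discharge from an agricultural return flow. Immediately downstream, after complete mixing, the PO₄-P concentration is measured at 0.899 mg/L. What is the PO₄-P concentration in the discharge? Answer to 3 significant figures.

9.09 mg/L

Mass balance: 10100·0.1200 + 960.0·Cₑ = 11060·0.8990
→ Cₑ = (11060·0.8990 − 10100·0.1200) / 960.0 = 9.095 mg/L.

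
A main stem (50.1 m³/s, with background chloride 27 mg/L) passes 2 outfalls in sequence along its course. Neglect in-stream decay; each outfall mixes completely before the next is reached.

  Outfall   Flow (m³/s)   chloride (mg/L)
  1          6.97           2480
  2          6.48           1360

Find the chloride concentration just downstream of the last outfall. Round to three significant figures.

432 mg/L

Below outfall 1: Q → 57.07 m³/s, C = (50.10·27.00 + 6.970·2480)/57.07 = 326.6 mg/L.
Below outfall 2: Q → 63.55 m³/s, C = (57.07·326.6 + 6.480·1360)/63.55 = 432.0 mg/L.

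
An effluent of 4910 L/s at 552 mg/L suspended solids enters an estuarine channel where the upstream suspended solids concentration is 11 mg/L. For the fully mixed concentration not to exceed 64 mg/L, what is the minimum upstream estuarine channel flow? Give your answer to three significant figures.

Set C_mix = 64: (Q·11.00 + 4910·552.0) / (Q + 4910) = 64
→ Q = 4910·(552.0 − 64)/(64 − 11.00) = 45210 L/s.

45200 L/s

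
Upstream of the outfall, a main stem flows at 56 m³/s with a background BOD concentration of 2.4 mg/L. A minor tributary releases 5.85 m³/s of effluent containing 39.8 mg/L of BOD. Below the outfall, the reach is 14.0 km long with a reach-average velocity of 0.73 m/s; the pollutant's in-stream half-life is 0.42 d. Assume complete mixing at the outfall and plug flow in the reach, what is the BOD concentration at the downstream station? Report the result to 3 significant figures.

Conservation of mass: C = (56.00·2.400 + 5.850·39.80) / 61.85 = 367.2/61.85 = 5.937 mg/L.
Travel time t = 14.0·1000 / 0.73 = 19180 s = 5.327 h.
Half-life 0.42 d → k = ln 2 / 0.42 = 1.650 d⁻¹.
First-order decay: C = 5.937·exp(−k·t) = 5.937·0.6933 = 4.116 mg/L.

4.12 mg/L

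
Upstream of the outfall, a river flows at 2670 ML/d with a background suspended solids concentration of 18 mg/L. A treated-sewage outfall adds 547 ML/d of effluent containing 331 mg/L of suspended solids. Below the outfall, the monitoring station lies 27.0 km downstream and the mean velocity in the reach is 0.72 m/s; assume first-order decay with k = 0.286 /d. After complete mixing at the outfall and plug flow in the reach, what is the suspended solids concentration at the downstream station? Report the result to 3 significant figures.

62.9 mg/L

After mixing, C = (2670·18.00 + 547.0·331.0) / 3217 = 229100/3217 = 71.22 mg/L.
Travel time t = 27.0·1000 / 0.72 = 37500 s = 10.42 h.
After decay, C = 71.22 × e^(−kt) = 71.22 × 0.8833 = 62.91 mg/L.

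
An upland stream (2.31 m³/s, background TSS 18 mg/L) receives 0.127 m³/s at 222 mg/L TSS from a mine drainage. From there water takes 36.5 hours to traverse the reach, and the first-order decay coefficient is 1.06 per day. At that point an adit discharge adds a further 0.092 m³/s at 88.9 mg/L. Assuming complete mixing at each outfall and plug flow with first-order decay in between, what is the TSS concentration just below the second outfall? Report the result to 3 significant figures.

8.74 mg/L

Conservation of mass: C = (2.310·18.00 + 0.1270·222.0) / 2.437 = 69.77/2.437 = 28.63 mg/L; combined flow 2.437 m³/s.
Applying C = C₀e^(−kt): 28.63 × 0.1995 = 5.711 mg/L.
Second outfall: C = (2.437·5.711 + 0.09200·88.90)/2.529 = 8.737 mg/L.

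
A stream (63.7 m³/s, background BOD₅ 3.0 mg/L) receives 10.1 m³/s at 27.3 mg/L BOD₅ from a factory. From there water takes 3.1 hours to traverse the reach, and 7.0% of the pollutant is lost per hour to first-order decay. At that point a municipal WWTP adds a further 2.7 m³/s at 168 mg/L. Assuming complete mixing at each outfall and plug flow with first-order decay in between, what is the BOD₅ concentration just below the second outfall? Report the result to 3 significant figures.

After mixing, C = (63.70·3.000 + 10.10·27.30) / 73.80 = 466.8/73.80 = 6.326 mg/L; combined flow 73.80 m³/s.
7.0%/h lost → k = −ln(1 − 0.07) = 0.07257 h⁻¹.
Decay over the reach: 6.326·exp(−kt) = 6.326·0.7985 = 5.051 mg/L.
At the second outfall, C = (73.80·5.051 + 2.700·168.0) / (73.80 + 2.700) = 10.80 mg/L.

10.8 mg/L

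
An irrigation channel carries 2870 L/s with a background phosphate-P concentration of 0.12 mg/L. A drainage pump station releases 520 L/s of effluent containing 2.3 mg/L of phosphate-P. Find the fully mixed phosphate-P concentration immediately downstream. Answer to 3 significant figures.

Flow-weighted average: C = (2870·0.1200 + 520.0·2.300) / 3390 = 1540/3390 = 0.4544 mg/L.

0.454 mg/L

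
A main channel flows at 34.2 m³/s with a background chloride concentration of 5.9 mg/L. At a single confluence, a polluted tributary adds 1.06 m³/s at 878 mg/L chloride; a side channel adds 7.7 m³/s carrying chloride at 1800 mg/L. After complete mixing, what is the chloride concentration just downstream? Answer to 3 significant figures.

349 mg/L

Mass balance: C = (34.20·5.900 + 1.060·878.0 + 7.700·1800) / 42.96 = 14990/42.96 = 349.0 mg/L.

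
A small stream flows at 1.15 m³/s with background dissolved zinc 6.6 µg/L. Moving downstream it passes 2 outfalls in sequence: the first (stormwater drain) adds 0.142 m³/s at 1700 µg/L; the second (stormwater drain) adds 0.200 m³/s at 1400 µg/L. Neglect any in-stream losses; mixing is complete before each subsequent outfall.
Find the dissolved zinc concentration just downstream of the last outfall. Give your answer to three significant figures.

355 µg/L

Below outfall 1: Q → 1.292 m³/s, C = (1.150·6.600 + 0.1420·1700)/1.292 = 192.7 µg/L.
Below outfall 2: Q → 1.492 m³/s, C = (1.292·192.7 + 0.2000·1400)/1.492 = 354.6 µg/L.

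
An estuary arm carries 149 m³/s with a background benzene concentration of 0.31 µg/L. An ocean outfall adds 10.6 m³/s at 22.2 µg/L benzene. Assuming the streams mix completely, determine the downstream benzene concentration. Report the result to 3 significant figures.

1.76 µg/L

After mixing, C = (149.0·0.3100 + 10.60·22.20) / 159.6 = 281.5/159.6 = 1.764 µg/L.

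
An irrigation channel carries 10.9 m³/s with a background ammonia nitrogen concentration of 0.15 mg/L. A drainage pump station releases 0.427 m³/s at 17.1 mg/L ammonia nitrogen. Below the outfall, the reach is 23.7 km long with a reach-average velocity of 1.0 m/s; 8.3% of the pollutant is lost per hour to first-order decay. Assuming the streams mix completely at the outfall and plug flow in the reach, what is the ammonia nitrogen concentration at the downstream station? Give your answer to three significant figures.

Conservation of mass: C = (10.90·0.1500 + 0.4270·17.10) / 11.33 = 8.937/11.33 = 0.7890 mg/L.
Travel time t = 23.7·1000 / 1.0 = 23700 s = 6.583 h.
8.3%/h lost → k = −ln(1 − 0.083) = 0.08665 h⁻¹.
First-order decay: C = 0.7890·exp(−k·t) = 0.7890·0.5653 = 0.4460 mg/L.

0.446 mg/L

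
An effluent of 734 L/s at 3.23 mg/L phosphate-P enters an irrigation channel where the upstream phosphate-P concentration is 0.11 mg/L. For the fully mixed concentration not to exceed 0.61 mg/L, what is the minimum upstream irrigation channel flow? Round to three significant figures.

Set C_mix = 0.61: (Q·0.1100 + 734.0·3.230) / (Q + 734.0) = 0.61
→ Q = 734.0·(3.230 − 0.61)/(0.61 − 0.1100) = 3846 L/s.

3850 L/s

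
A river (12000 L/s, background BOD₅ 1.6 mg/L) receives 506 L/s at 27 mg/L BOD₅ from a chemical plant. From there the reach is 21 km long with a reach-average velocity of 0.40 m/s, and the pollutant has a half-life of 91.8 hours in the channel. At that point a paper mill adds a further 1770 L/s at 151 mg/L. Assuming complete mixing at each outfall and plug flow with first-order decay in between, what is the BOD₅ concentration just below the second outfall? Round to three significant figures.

20.8 mg/L

Flow-weighted average: C = (12000·1.600 + 506.0·27.00) / 12510 = 32860/12510 = 2.628 mg/L; combined flow 12510 L/s.
Travel time t = 21·1000 / 0.40 = 52500 s = 14.58 h.
Half-life 91.8 h → k = ln 2 / 91.8 = 0.007551 h⁻¹ = 0.1812 d⁻¹.
First-order decay: C = 2.628·exp(−k·t) = 2.628·0.8957 = 2.354 mg/L.
At the second outfall, C = (12510·2.354 + 1770·151.0) / (12510 + 1770) = 20.78 mg/L.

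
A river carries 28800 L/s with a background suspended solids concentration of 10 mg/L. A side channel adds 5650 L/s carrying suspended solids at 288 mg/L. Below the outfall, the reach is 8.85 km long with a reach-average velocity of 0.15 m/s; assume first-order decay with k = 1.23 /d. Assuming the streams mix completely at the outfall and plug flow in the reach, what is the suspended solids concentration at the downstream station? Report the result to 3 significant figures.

Conservation of mass: C = (28800·10.00 + 5650·288.0) / 34450 = 1915000/34450 = 55.59 mg/L.
Travel time t = 8.85·1000 / 0.15 = 59000 s = 16.39 h.
After decay, C = 55.59 × e^(−kt) = 55.59 × 0.4317 = 24.00 mg/L.

24.0 mg/L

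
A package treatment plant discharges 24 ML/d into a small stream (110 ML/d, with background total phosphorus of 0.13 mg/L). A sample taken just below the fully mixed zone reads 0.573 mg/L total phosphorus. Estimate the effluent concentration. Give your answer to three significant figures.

2.60 mg/L

Mass balance: 110.0·0.1300 + 24.00·Cₑ = 134.0·0.5730
→ Cₑ = (134.0·0.5730 − 110.0·0.1300) / 24.00 = 2.603 mg/L.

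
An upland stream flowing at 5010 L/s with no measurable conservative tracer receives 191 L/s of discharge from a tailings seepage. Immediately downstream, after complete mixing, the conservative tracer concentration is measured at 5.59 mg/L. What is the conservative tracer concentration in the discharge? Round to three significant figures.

Mass balance: 5010·0 + 191.0·Cₑ = 5201·5.590
→ Cₑ = (5201·5.590 − 5010·0) / 191.0 = 152.2 mg/L.

152 mg/L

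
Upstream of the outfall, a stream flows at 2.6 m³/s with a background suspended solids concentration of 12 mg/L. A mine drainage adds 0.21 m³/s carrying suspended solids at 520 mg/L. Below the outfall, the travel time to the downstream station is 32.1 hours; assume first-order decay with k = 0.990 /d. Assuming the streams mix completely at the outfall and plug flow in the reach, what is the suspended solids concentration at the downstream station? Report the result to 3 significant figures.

13.3 mg/L

After mixing, C = (2.600·12.00 + 0.2100·520.0) / 2.810 = 140.4/2.810 = 49.96 mg/L.
First-order decay: C = 49.96·exp(−k·t) = 49.96·0.2660 = 13.29 mg/L.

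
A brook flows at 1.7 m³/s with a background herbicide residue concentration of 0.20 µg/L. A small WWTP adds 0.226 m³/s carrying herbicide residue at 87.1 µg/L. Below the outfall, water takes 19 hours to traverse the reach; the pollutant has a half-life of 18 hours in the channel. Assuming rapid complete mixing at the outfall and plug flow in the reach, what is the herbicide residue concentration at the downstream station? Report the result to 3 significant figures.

Flow-weighted average: C = (1.700·0.2000 + 0.2260·87.10) / 1.926 = 20.02/1.926 = 10.40 µg/L.
Half-life 18 h → k = ln 2 / 18 = 0.03851 h⁻¹ = 0.9242 d⁻¹.
First-order decay: C = 10.40·exp(−k·t) = 10.40·0.4811 = 5.002 µg/L.

5.00 µg/L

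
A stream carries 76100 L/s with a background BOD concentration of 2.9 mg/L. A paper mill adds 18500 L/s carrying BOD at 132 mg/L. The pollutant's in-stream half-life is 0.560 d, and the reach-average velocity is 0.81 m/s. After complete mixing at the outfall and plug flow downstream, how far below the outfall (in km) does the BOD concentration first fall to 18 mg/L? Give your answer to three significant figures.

25.3 km

Mass balance: C = (76100·2.900 + 18500·132.0) / 94600 = 2663000/94600 = 28.15 mg/L.
Half-life 0.560 d → k = ln 2 / 0.560 = 1.238 d⁻¹.
Set 28.15·exp(−k·t) = 18 → t = ln(28.15/18)/k = 31210 s = 8.668 h.
Distance = v·t = 0.81·31210 = 25280 m = 25.28 km.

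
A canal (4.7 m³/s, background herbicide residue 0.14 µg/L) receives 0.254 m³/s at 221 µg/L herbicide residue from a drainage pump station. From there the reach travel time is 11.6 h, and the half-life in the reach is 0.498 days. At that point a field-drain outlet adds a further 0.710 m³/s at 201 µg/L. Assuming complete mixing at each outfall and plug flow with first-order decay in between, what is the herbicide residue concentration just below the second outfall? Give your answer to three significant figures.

Mixed concentration C = ΣQC/ΣQ = (4.700·0.1400 + 0.2540·221.0) / 4.954 = 56.79/4.954 = 11.46 µg/L; combined flow 4.954 m³/s.
Half-life 0.498 d → k = ln 2 / 0.498 = 1.392 d⁻¹.
Applying C = C₀e^(−kt): 11.46 × 0.5103 = 5.850 µg/L.
Second outfall: C = (4.954·5.850 + 0.7100·201.0)/5.664 = 30.31 µg/L.

30.3 µg/L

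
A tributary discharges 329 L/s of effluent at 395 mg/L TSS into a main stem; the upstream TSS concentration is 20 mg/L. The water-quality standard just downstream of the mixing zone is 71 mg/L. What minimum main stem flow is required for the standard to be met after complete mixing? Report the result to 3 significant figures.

Set C_mix = 71: (Q·20.00 + 329.0·395.0) / (Q + 329.0) = 71
→ Q = 329.0·(395.0 − 71)/(71 − 20.00) = 2090 L/s.

2090 L/s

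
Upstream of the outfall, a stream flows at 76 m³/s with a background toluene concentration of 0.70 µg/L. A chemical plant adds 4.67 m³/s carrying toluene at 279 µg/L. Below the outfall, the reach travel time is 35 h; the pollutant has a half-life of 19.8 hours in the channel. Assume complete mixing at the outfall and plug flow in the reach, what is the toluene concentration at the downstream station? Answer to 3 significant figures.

4.94 µg/L

Mass balance: C = (76.00·0.7000 + 4.670·279.0) / 80.67 = 1356/80.67 = 16.81 µg/L.
Half-life 19.8 h → k = ln 2 / 19.8 = 0.03501 h⁻¹ = 0.8402 d⁻¹.
Decay over the reach: 16.81·exp(−kt) = 16.81·0.2937 = 4.937 µg/L.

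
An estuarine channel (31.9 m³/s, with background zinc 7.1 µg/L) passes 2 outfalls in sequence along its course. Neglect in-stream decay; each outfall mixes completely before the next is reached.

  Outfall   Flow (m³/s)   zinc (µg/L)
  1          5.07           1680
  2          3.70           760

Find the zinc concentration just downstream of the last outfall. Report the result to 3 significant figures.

After outfall 1: Q = 31.90 + 5.070 = 36.97 m³/s; C = (31.90·7.100 + 5.070·1680)/36.97 = 236.5 µg/L.
After outfall 2: Q = 36.97 + 3.700 = 40.67 m³/s; C = (36.97·236.5 + 3.700·760.0)/40.67 = 284.1 µg/L.

284 µg/L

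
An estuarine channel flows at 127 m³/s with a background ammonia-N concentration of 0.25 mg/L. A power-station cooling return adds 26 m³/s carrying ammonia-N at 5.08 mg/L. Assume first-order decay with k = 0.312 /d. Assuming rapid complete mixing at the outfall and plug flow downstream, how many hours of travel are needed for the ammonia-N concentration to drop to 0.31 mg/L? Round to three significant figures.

95.4 h

Mixed concentration C = ΣQC/ΣQ = (127.0·0.2500 + 26.00·5.080) / 153.0 = 163.8/153.0 = 1.071 mg/L.
1.071·exp(−k·t) = 0.31 → t = ln(1.071/0.31)/k = 343300 s = 95.35 h.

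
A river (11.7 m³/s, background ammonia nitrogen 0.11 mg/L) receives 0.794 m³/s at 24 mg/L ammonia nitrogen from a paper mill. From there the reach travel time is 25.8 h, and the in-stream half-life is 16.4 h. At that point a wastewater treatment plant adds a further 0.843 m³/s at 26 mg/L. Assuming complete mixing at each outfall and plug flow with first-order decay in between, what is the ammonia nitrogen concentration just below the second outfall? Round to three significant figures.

2.16 mg/L

Mass balance: C = (11.70·0.1100 + 0.7940·24.00) / 12.49 = 20.34/12.49 = 1.628 mg/L; combined flow 12.49 m³/s.
Half-life 16.4 h → k = ln 2 / 16.4 = 0.04227 h⁻¹ = 1.014 d⁻¹.
Applying C = C₀e^(−kt): 1.628 × 0.3361 = 0.5472 mg/L.
At the second outfall, C = (12.49·0.5472 + 0.8430·26.00) / (12.49 + 0.8430) = 2.156 mg/L.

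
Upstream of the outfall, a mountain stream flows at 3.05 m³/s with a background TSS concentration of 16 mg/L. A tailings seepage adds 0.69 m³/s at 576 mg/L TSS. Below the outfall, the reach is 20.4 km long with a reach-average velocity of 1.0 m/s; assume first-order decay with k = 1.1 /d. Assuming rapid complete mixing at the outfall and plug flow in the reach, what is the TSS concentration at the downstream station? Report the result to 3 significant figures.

92.0 mg/L

Mass balance: C = (3.050·16.00 + 0.6900·576.0) / 3.740 = 446.2/3.740 = 119.3 mg/L.
Travel time t = 20.4·1000 / 1.0 = 20400 s = 5.667 h.
Applying C = C₀e^(−kt): 119.3 × 0.7713 = 92.02 mg/L.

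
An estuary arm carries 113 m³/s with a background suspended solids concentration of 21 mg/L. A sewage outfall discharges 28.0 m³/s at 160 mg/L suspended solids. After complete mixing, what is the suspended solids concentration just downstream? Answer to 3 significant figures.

48.6 mg/L

Mass balance: C = (113.0·21.00 + 28.00·160.0) / 141.0 = 6853/141.0 = 48.60 mg/L.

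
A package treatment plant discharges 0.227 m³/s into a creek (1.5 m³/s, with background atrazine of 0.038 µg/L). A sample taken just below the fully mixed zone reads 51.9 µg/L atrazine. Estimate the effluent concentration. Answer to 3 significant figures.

395 µg/L

Mass balance: 1.500·0.03800 + 0.2270·Cₑ = 1.727·51.90
→ Cₑ = (1.727·51.90 − 1.500·0.03800) / 0.2270 = 394.6 µg/L.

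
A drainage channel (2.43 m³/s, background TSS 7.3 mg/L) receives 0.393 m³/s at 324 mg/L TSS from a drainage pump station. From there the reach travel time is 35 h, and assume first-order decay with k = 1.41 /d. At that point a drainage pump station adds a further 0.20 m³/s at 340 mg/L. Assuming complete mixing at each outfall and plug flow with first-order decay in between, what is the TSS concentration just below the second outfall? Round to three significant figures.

28.6 mg/L

Mixed concentration C = ΣQC/ΣQ = (2.430·7.300 + 0.3930·324.0) / 2.823 = 145.1/2.823 = 51.39 mg/L; combined flow 2.823 m³/s.
Applying C = C₀e^(−kt): 51.39 × 0.1279 = 6.574 mg/L.
Second outfall: C = (2.823·6.574 + 0.2000·340.0)/3.023 = 28.63 mg/L.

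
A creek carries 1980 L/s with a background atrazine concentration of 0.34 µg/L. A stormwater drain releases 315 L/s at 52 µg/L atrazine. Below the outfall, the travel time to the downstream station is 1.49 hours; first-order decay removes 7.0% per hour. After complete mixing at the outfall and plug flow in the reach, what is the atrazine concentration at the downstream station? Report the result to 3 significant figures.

6.67 µg/L

After mixing, C = (1980·0.3400 + 315.0·52.00) / 2295 = 17050/2295 = 7.431 µg/L.
7.0%/h lost → k = −ln(1 − 0.07) = 0.07257 h⁻¹.
After decay, C = 7.431 × e^(−kt) = 7.431 × 0.8975 = 6.669 µg/L.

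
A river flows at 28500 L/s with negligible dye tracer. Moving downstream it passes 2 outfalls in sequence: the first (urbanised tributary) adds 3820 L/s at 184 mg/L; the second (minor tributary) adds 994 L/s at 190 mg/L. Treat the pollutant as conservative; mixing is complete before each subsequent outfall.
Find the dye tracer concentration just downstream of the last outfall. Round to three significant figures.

26.8 mg/L

Outfall 1: combined Q = 32320 L/s; C = (28500·0 + 3820·184.0)/32320 = 21.75 mg/L.
Outfall 2: combined Q = 33310 L/s; C = (32320·21.75 + 994.0·190.0)/33310 = 26.77 mg/L.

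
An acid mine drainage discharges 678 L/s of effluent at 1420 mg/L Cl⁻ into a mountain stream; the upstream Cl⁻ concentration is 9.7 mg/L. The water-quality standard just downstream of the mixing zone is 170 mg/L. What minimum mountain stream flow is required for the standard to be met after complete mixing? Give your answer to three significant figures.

5290 L/s

Set C_mix = 170: (Q·9.700 + 678.0·1420) / (Q + 678.0) = 170
→ Q = 678.0·(1420 − 170)/(170 − 9.700) = 5287 L/s.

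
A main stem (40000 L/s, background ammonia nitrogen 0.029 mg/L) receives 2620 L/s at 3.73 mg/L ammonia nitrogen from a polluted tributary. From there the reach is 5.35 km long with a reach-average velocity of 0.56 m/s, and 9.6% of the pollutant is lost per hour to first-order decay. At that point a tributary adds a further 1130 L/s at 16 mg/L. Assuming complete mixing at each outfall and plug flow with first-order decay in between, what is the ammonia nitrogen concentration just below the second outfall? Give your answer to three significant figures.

0.604 mg/L

Mixed concentration C = ΣQC/ΣQ = (40000·0.02900 + 2620·3.730) / 42620 = 10930/42620 = 0.2565 mg/L; combined flow 42620 L/s.
Travel time t = 5.35·1000 / 0.56 = 9554 s = 2.654 h.
9.6%/h lost → k = −ln(1 − 0.096) = 0.1009 h⁻¹.
Applying C = C₀e^(−kt): 0.2565 × 0.7650 = 0.1962 mg/L.
Second outfall: C = (42620·0.1962 + 1130·16.00)/43750 = 0.6044 mg/L.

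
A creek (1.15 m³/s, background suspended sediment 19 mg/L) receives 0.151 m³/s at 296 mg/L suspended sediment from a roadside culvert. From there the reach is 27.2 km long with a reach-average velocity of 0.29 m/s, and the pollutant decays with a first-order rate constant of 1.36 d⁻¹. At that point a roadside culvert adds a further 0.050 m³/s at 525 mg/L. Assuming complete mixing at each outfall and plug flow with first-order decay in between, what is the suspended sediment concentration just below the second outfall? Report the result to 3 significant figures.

Mixed concentration C = ΣQC/ΣQ = (1.150·19.00 + 0.1510·296.0) / 1.301 = 66.55/1.301 = 51.15 mg/L; combined flow 1.301 m³/s.
Travel time t = 27.2·1000 / 0.29 = 93790 s = 26.05 h.
First-order decay: C = 51.15·exp(−k·t) = 51.15·0.2285 = 11.69 mg/L.
Second outfall: C = (1.301·11.69 + 0.05000·525.0)/1.351 = 30.68 mg/L.

30.7 mg/L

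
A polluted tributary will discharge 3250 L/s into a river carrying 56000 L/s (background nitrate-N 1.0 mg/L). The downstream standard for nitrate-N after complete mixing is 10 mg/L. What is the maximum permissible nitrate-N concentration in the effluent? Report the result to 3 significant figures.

165 mg/L

At the limit, (Qr·Cr + Qe·Cₑ)/(Qr + Qe) = 10:
Cₑ = (59250·10 − 56000·1.000) / 3250 = 165.1 mg/L.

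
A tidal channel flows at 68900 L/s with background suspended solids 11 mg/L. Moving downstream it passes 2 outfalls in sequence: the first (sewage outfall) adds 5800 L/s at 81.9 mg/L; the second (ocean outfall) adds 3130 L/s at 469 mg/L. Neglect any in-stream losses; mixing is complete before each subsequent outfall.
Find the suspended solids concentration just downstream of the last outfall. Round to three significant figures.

34.7 mg/L

Outfall 1: combined Q = 74700 L/s; C = (68900·11.00 + 5800·81.90)/74700 = 16.50 mg/L.
Outfall 2: combined Q = 77830 L/s; C = (74700·16.50 + 3130·469.0)/77830 = 34.70 mg/L.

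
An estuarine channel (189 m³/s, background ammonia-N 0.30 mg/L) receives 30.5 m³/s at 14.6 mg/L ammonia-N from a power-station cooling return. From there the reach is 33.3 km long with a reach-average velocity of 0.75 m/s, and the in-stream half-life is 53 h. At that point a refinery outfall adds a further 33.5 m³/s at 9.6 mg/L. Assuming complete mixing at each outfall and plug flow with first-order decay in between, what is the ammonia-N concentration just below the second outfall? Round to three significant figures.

2.96 mg/L

Mass balance: C = (189.0·0.3000 + 30.50·14.60) / 219.5 = 502.0/219.5 = 2.287 mg/L; combined flow 219.5 m³/s.
Travel time t = 33.3·1000 / 0.75 = 44400 s = 12.33 h.
Half-life 53 h → k = ln 2 / 53 = 0.01308 h⁻¹ = 0.3139 d⁻¹.
Applying C = C₀e^(−kt): 2.287 × 0.8510 = 1.946 mg/L.
Second outfall: C = (219.5·1.946 + 33.50·9.600)/253.0 = 2.960 mg/L.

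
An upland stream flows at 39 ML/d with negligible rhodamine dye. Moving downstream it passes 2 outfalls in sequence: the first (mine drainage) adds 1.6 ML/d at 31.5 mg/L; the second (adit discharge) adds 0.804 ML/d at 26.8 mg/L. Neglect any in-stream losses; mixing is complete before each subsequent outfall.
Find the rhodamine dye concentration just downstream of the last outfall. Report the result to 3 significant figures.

Below outfall 1: Q → 40.60 ML/d, C = (39.00·0 + 1.600·31.50)/40.60 = 1.241 mg/L.
Below outfall 2: Q → 41.40 ML/d, C = (40.60·1.241 + 0.8040·26.80)/41.40 = 1.738 mg/L.

1.74 mg/L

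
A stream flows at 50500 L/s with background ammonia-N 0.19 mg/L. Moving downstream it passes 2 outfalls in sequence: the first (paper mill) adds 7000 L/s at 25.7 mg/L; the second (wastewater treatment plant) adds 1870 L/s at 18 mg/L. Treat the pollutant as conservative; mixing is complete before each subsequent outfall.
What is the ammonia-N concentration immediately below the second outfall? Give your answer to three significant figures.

3.76 mg/L

Outfall 1: combined Q = 57500 L/s; C = (50500·0.1900 + 7000·25.70)/57500 = 3.296 mg/L.
Outfall 2: combined Q = 59370 L/s; C = (57500·3.296 + 1870·18.00)/59370 = 3.759 mg/L.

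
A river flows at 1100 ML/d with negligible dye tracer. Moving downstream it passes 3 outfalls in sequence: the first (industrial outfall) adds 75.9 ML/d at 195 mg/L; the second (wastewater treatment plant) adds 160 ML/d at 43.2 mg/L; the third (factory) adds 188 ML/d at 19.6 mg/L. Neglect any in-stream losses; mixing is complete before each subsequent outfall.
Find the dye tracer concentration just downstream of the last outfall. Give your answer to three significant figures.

Below outfall 1: Q → 1176 ML/d, C = (1100·0 + 75.90·195.0)/1176 = 12.59 mg/L.
Below outfall 2: Q → 1336 ML/d, C = (1176·12.59 + 160.0·43.20)/1336 = 16.25 mg/L.
Below outfall 3: Q → 1524 ML/d, C = (1336·16.25 + 188.0·19.60)/1524 = 16.67 mg/L.

16.7 mg/L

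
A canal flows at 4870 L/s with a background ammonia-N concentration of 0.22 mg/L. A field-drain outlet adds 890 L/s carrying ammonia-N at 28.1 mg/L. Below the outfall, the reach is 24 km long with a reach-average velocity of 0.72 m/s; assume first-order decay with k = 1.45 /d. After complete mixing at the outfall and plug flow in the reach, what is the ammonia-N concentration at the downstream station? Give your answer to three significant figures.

Flow-weighted average: C = (4870·0.2200 + 890.0·28.10) / 5760 = 26080/5760 = 4.528 mg/L.
Travel time t = 24·1000 / 0.72 = 33330 s = 9.259 h.
First-order decay: C = 4.528·exp(−k·t) = 4.528·0.5715 = 2.588 mg/L.

2.59 mg/L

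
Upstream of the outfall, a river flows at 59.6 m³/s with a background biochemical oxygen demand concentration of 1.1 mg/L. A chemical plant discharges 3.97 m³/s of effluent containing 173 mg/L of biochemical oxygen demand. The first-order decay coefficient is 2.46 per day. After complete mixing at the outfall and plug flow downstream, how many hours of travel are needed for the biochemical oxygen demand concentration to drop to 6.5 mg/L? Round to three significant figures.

After mixing, C = (59.60·1.100 + 3.970·173.0) / 63.57 = 752.4/63.57 = 11.84 mg/L.
11.84·exp(−k·t) = 6.5 → t = ln(11.84/6.5)/k = 21050 s = 5.847 h.

5.85 h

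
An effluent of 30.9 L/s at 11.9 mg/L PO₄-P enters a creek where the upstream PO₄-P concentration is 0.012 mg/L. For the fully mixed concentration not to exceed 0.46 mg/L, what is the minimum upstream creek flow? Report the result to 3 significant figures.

789 L/s

Set C_mix = 0.46: (Q·0.01200 + 30.90·11.90) / (Q + 30.90) = 0.46
→ Q = 30.90·(11.90 − 0.46)/(0.46 − 0.01200) = 789.1 L/s.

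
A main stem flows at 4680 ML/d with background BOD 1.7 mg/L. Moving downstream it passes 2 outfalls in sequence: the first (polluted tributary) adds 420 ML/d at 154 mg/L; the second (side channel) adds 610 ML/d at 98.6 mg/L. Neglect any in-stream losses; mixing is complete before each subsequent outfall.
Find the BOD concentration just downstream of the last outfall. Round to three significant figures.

Below outfall 1: Q → 5100 ML/d, C = (4680·1.700 + 420.0·154.0)/5100 = 14.24 mg/L.
Below outfall 2: Q → 5710 ML/d, C = (5100·14.24 + 610.0·98.60)/5710 = 23.25 mg/L.

23.3 mg/L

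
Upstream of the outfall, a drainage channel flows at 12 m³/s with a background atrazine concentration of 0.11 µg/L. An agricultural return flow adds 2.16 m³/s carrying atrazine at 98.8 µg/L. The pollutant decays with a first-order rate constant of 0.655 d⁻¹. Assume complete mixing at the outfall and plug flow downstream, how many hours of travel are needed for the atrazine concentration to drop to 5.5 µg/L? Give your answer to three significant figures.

37.2 h

After mixing, C = (12.00·0.1100 + 2.160·98.80) / 14.16 = 214.7/14.16 = 15.16 µg/L.
15.16·exp(−k·t) = 5.5 → t = ln(15.16/5.5)/k = 133800 s = 37.16 h.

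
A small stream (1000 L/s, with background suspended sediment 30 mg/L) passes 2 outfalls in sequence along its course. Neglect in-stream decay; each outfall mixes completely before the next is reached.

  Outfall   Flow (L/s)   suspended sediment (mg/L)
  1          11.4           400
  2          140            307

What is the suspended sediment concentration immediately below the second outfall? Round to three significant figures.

Below outfall 1: Q → 1011 L/s, C = (1000·30.00 + 11.40·400.0)/1011 = 34.17 mg/L.
Below outfall 2: Q → 1151 L/s, C = (1011·34.17 + 140.0·307.0)/1151 = 67.34 mg/L.

67.3 mg/L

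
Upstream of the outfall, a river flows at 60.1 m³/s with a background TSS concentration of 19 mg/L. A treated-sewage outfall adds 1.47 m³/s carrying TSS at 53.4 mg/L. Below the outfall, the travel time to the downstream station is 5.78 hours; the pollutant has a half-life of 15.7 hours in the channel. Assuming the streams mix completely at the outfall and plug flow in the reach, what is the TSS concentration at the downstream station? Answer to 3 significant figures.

15.4 mg/L

Mixed concentration C = ΣQC/ΣQ = (60.10·19.00 + 1.470·53.40) / 61.57 = 1220/61.57 = 19.82 mg/L.
Half-life 15.7 h → k = ln 2 / 15.7 = 0.04415 h⁻¹ = 1.060 d⁻¹.
Decay over the reach: 19.82·exp(−kt) = 19.82·0.7748 = 15.36 mg/L.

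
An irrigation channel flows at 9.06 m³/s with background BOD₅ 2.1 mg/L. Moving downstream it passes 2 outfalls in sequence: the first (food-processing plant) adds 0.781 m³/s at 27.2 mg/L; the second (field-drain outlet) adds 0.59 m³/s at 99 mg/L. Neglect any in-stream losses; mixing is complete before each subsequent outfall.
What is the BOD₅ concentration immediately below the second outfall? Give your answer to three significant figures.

9.46 mg/L

Below outfall 1: Q → 9.841 m³/s, C = (9.060·2.100 + 0.7810·27.20)/9.841 = 4.092 mg/L.
Below outfall 2: Q → 10.43 m³/s, C = (9.841·4.092 + 0.5900·99.00)/10.43 = 9.460 mg/L.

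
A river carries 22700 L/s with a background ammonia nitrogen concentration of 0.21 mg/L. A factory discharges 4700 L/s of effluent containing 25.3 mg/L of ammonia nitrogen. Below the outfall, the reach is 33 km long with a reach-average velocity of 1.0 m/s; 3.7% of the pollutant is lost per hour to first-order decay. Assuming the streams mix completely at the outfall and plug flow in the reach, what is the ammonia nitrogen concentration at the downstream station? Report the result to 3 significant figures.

3.19 mg/L

Mass balance: C = (22700·0.2100 + 4700·25.30) / 27400 = 123700/27400 = 4.514 mg/L.
Travel time t = 33·1000 / 1.0 = 33000 s = 9.167 h.
3.7%/h lost → k = −ln(1 − 0.037) = 0.03770 h⁻¹.
Applying C = C₀e^(−kt): 4.514 × 0.7078 = 3.195 mg/L.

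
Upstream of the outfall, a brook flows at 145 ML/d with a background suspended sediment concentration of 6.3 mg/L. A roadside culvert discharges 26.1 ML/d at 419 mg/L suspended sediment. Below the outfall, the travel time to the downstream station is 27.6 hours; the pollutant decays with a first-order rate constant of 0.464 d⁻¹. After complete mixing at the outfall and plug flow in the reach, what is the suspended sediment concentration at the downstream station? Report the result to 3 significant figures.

40.6 mg/L

After mixing, C = (145.0·6.300 + 26.10·419.0) / 171.1 = 11850/171.1 = 69.25 mg/L.
Applying C = C₀e^(−kt): 69.25 × 0.5865 = 40.62 mg/L.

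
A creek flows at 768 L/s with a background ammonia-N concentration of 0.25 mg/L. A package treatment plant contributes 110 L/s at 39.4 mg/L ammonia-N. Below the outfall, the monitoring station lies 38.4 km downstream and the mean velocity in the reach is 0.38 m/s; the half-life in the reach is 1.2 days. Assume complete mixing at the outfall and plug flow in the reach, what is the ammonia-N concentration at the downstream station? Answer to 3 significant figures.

2.62 mg/L

Conservation of mass: C = (768.0·0.2500 + 110.0·39.40) / 878.0 = 4526/878.0 = 5.155 mg/L.
Travel time t = 38.4·1000 / 0.38 = 101100 s = 28.07 h.
Half-life 1.2 d → k = ln 2 / 1.2 = 0.5776 d⁻¹.
First-order decay: C = 5.155·exp(−k·t) = 5.155·0.5089 = 2.623 mg/L.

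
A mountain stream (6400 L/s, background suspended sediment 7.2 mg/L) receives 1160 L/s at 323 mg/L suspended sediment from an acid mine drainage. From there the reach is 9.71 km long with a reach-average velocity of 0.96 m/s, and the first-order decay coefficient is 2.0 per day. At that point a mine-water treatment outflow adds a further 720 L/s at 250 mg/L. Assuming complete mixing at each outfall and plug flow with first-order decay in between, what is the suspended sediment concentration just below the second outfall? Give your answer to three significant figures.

After mixing, C = (6400·7.200 + 1160·323.0) / 7560 = 420800/7560 = 55.66 mg/L; combined flow 7560 L/s.
Travel time t = 9.71·1000 / 0.96 = 10110 s = 2.810 h.
After decay, C = 55.66 × e^(−kt) = 55.66 × 0.7913 = 44.04 mg/L.
Second outfall: C = (7560·44.04 + 720.0·250.0)/8280 = 61.95 mg/L.

61.9 mg/L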